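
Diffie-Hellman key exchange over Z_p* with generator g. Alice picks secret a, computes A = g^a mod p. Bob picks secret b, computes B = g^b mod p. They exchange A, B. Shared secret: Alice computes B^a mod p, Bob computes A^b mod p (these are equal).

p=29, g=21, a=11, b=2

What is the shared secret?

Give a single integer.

Answer: 9

Derivation:
A = 21^11 mod 29  (bits of 11 = 1011)
  bit 0 = 1: r = r^2 * 21 mod 29 = 1^2 * 21 = 1*21 = 21
  bit 1 = 0: r = r^2 mod 29 = 21^2 = 6
  bit 2 = 1: r = r^2 * 21 mod 29 = 6^2 * 21 = 7*21 = 2
  bit 3 = 1: r = r^2 * 21 mod 29 = 2^2 * 21 = 4*21 = 26
  -> A = 26
B = 21^2 mod 29  (bits of 2 = 10)
  bit 0 = 1: r = r^2 * 21 mod 29 = 1^2 * 21 = 1*21 = 21
  bit 1 = 0: r = r^2 mod 29 = 21^2 = 6
  -> B = 6
s = B^a = 6^11 mod 29  (bits of 11 = 1011)
  bit 0 = 1: r = r^2 * 6 mod 29 = 1^2 * 6 = 1*6 = 6
  bit 1 = 0: r = r^2 mod 29 = 6^2 = 7
  bit 2 = 1: r = r^2 * 6 mod 29 = 7^2 * 6 = 20*6 = 4
  bit 3 = 1: r = r^2 * 6 mod 29 = 4^2 * 6 = 16*6 = 9
  -> s = B^a = 9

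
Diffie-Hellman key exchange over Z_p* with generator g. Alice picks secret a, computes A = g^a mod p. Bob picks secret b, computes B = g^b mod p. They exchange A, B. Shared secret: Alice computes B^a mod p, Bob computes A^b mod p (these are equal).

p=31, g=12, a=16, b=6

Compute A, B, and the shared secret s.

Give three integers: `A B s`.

A = 12^16 mod 31  (bits of 16 = 10000)
  bit 0 = 1: r = r^2 * 12 mod 31 = 1^2 * 12 = 1*12 = 12
  bit 1 = 0: r = r^2 mod 31 = 12^2 = 20
  bit 2 = 0: r = r^2 mod 31 = 20^2 = 28
  bit 3 = 0: r = r^2 mod 31 = 28^2 = 9
  bit 4 = 0: r = r^2 mod 31 = 9^2 = 19
  -> A = 19
B = 12^6 mod 31  (bits of 6 = 110)
  bit 0 = 1: r = r^2 * 12 mod 31 = 1^2 * 12 = 1*12 = 12
  bit 1 = 1: r = r^2 * 12 mod 31 = 12^2 * 12 = 20*12 = 23
  bit 2 = 0: r = r^2 mod 31 = 23^2 = 2
  -> B = 2
s = B^a = 2^16 mod 31  (bits of 16 = 10000)
  bit 0 = 1: r = r^2 * 2 mod 31 = 1^2 * 2 = 1*2 = 2
  bit 1 = 0: r = r^2 mod 31 = 2^2 = 4
  bit 2 = 0: r = r^2 mod 31 = 4^2 = 16
  bit 3 = 0: r = r^2 mod 31 = 16^2 = 8
  bit 4 = 0: r = r^2 mod 31 = 8^2 = 2
  -> s = B^a = 2

Answer: 19 2 2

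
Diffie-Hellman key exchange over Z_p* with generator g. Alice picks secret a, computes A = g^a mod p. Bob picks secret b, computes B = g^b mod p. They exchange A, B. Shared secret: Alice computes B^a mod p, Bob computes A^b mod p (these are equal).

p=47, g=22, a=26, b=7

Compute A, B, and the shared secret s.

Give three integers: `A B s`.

A = 22^26 mod 47  (bits of 26 = 11010)
  bit 0 = 1: r = r^2 * 22 mod 47 = 1^2 * 22 = 1*22 = 22
  bit 1 = 1: r = r^2 * 22 mod 47 = 22^2 * 22 = 14*22 = 26
  bit 2 = 0: r = r^2 mod 47 = 26^2 = 18
  bit 3 = 1: r = r^2 * 22 mod 47 = 18^2 * 22 = 42*22 = 31
  bit 4 = 0: r = r^2 mod 47 = 31^2 = 21
  -> A = 21
B = 22^7 mod 47  (bits of 7 = 111)
  bit 0 = 1: r = r^2 * 22 mod 47 = 1^2 * 22 = 1*22 = 22
  bit 1 = 1: r = r^2 * 22 mod 47 = 22^2 * 22 = 14*22 = 26
  bit 2 = 1: r = r^2 * 22 mod 47 = 26^2 * 22 = 18*22 = 20
  -> B = 20
s = B^a = 20^26 mod 47  (bits of 26 = 11010)
  bit 0 = 1: r = r^2 * 20 mod 47 = 1^2 * 20 = 1*20 = 20
  bit 1 = 1: r = r^2 * 20 mod 47 = 20^2 * 20 = 24*20 = 10
  bit 2 = 0: r = r^2 mod 47 = 10^2 = 6
  bit 3 = 1: r = r^2 * 20 mod 47 = 6^2 * 20 = 36*20 = 15
  bit 4 = 0: r = r^2 mod 47 = 15^2 = 37
  -> s = B^a = 37

Answer: 21 20 37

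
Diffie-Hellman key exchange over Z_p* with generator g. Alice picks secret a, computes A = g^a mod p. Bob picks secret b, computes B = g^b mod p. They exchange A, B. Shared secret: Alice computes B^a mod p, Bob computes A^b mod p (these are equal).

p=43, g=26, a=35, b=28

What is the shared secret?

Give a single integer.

Answer: 6

Derivation:
A = 26^35 mod 43  (bits of 35 = 100011)
  bit 0 = 1: r = r^2 * 26 mod 43 = 1^2 * 26 = 1*26 = 26
  bit 1 = 0: r = r^2 mod 43 = 26^2 = 31
  bit 2 = 0: r = r^2 mod 43 = 31^2 = 15
  bit 3 = 0: r = r^2 mod 43 = 15^2 = 10
  bit 4 = 1: r = r^2 * 26 mod 43 = 10^2 * 26 = 14*26 = 20
  bit 5 = 1: r = r^2 * 26 mod 43 = 20^2 * 26 = 13*26 = 37
  -> A = 37
B = 26^28 mod 43  (bits of 28 = 11100)
  bit 0 = 1: r = r^2 * 26 mod 43 = 1^2 * 26 = 1*26 = 26
  bit 1 = 1: r = r^2 * 26 mod 43 = 26^2 * 26 = 31*26 = 32
  bit 2 = 1: r = r^2 * 26 mod 43 = 32^2 * 26 = 35*26 = 7
  bit 3 = 0: r = r^2 mod 43 = 7^2 = 6
  bit 4 = 0: r = r^2 mod 43 = 6^2 = 36
  -> B = 36
s = B^a = 36^35 mod 43  (bits of 35 = 100011)
  bit 0 = 1: r = r^2 * 36 mod 43 = 1^2 * 36 = 1*36 = 36
  bit 1 = 0: r = r^2 mod 43 = 36^2 = 6
  bit 2 = 0: r = r^2 mod 43 = 6^2 = 36
  bit 3 = 0: r = r^2 mod 43 = 36^2 = 6
  bit 4 = 1: r = r^2 * 36 mod 43 = 6^2 * 36 = 36*36 = 6
  bit 5 = 1: r = r^2 * 36 mod 43 = 6^2 * 36 = 36*36 = 6
  -> s = B^a = 6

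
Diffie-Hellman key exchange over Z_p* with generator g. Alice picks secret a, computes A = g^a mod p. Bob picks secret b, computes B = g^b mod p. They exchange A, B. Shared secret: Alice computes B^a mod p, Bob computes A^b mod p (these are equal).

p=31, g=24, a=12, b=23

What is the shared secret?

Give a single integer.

Answer: 4

Derivation:
A = 24^12 mod 31  (bits of 12 = 1100)
  bit 0 = 1: r = r^2 * 24 mod 31 = 1^2 * 24 = 1*24 = 24
  bit 1 = 1: r = r^2 * 24 mod 31 = 24^2 * 24 = 18*24 = 29
  bit 2 = 0: r = r^2 mod 31 = 29^2 = 4
  bit 3 = 0: r = r^2 mod 31 = 4^2 = 16
  -> A = 16
B = 24^23 mod 31  (bits of 23 = 10111)
  bit 0 = 1: r = r^2 * 24 mod 31 = 1^2 * 24 = 1*24 = 24
  bit 1 = 0: r = r^2 mod 31 = 24^2 = 18
  bit 2 = 1: r = r^2 * 24 mod 31 = 18^2 * 24 = 14*24 = 26
  bit 3 = 1: r = r^2 * 24 mod 31 = 26^2 * 24 = 25*24 = 11
  bit 4 = 1: r = r^2 * 24 mod 31 = 11^2 * 24 = 28*24 = 21
  -> B = 21
s = B^a = 21^12 mod 31  (bits of 12 = 1100)
  bit 0 = 1: r = r^2 * 21 mod 31 = 1^2 * 21 = 1*21 = 21
  bit 1 = 1: r = r^2 * 21 mod 31 = 21^2 * 21 = 7*21 = 23
  bit 2 = 0: r = r^2 mod 31 = 23^2 = 2
  bit 3 = 0: r = r^2 mod 31 = 2^2 = 4
  -> s = B^a = 4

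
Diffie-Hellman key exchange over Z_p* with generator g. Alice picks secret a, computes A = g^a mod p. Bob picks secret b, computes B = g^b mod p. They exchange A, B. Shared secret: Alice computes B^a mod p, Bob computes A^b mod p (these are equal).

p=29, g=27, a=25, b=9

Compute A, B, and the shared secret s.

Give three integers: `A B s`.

Answer: 18 10 27

Derivation:
A = 27^25 mod 29  (bits of 25 = 11001)
  bit 0 = 1: r = r^2 * 27 mod 29 = 1^2 * 27 = 1*27 = 27
  bit 1 = 1: r = r^2 * 27 mod 29 = 27^2 * 27 = 4*27 = 21
  bit 2 = 0: r = r^2 mod 29 = 21^2 = 6
  bit 3 = 0: r = r^2 mod 29 = 6^2 = 7
  bit 4 = 1: r = r^2 * 27 mod 29 = 7^2 * 27 = 20*27 = 18
  -> A = 18
B = 27^9 mod 29  (bits of 9 = 1001)
  bit 0 = 1: r = r^2 * 27 mod 29 = 1^2 * 27 = 1*27 = 27
  bit 1 = 0: r = r^2 mod 29 = 27^2 = 4
  bit 2 = 0: r = r^2 mod 29 = 4^2 = 16
  bit 3 = 1: r = r^2 * 27 mod 29 = 16^2 * 27 = 24*27 = 10
  -> B = 10
s = B^a = 10^25 mod 29  (bits of 25 = 11001)
  bit 0 = 1: r = r^2 * 10 mod 29 = 1^2 * 10 = 1*10 = 10
  bit 1 = 1: r = r^2 * 10 mod 29 = 10^2 * 10 = 13*10 = 14
  bit 2 = 0: r = r^2 mod 29 = 14^2 = 22
  bit 3 = 0: r = r^2 mod 29 = 22^2 = 20
  bit 4 = 1: r = r^2 * 10 mod 29 = 20^2 * 10 = 23*10 = 27
  -> s = B^a = 27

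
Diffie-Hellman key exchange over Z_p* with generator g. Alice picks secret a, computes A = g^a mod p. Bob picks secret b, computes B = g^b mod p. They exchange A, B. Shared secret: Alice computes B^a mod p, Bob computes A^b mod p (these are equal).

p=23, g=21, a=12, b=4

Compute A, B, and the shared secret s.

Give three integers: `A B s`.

A = 21^12 mod 23  (bits of 12 = 1100)
  bit 0 = 1: r = r^2 * 21 mod 23 = 1^2 * 21 = 1*21 = 21
  bit 1 = 1: r = r^2 * 21 mod 23 = 21^2 * 21 = 4*21 = 15
  bit 2 = 0: r = r^2 mod 23 = 15^2 = 18
  bit 3 = 0: r = r^2 mod 23 = 18^2 = 2
  -> A = 2
B = 21^4 mod 23  (bits of 4 = 100)
  bit 0 = 1: r = r^2 * 21 mod 23 = 1^2 * 21 = 1*21 = 21
  bit 1 = 0: r = r^2 mod 23 = 21^2 = 4
  bit 2 = 0: r = r^2 mod 23 = 4^2 = 16
  -> B = 16
s = B^a = 16^12 mod 23  (bits of 12 = 1100)
  bit 0 = 1: r = r^2 * 16 mod 23 = 1^2 * 16 = 1*16 = 16
  bit 1 = 1: r = r^2 * 16 mod 23 = 16^2 * 16 = 3*16 = 2
  bit 2 = 0: r = r^2 mod 23 = 2^2 = 4
  bit 3 = 0: r = r^2 mod 23 = 4^2 = 16
  -> s = B^a = 16

Answer: 2 16 16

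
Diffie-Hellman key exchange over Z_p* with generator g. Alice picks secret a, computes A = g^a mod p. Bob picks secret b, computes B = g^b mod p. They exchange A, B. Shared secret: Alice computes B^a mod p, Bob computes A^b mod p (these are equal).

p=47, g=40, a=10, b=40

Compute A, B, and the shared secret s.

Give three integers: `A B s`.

A = 40^10 mod 47  (bits of 10 = 1010)
  bit 0 = 1: r = r^2 * 40 mod 47 = 1^2 * 40 = 1*40 = 40
  bit 1 = 0: r = r^2 mod 47 = 40^2 = 2
  bit 2 = 1: r = r^2 * 40 mod 47 = 2^2 * 40 = 4*40 = 19
  bit 3 = 0: r = r^2 mod 47 = 19^2 = 32
  -> A = 32
B = 40^40 mod 47  (bits of 40 = 101000)
  bit 0 = 1: r = r^2 * 40 mod 47 = 1^2 * 40 = 1*40 = 40
  bit 1 = 0: r = r^2 mod 47 = 40^2 = 2
  bit 2 = 1: r = r^2 * 40 mod 47 = 2^2 * 40 = 4*40 = 19
  bit 3 = 0: r = r^2 mod 47 = 19^2 = 32
  bit 4 = 0: r = r^2 mod 47 = 32^2 = 37
  bit 5 = 0: r = r^2 mod 47 = 37^2 = 6
  -> B = 6
s = B^a = 6^10 mod 47  (bits of 10 = 1010)
  bit 0 = 1: r = r^2 * 6 mod 47 = 1^2 * 6 = 1*6 = 6
  bit 1 = 0: r = r^2 mod 47 = 6^2 = 36
  bit 2 = 1: r = r^2 * 6 mod 47 = 36^2 * 6 = 27*6 = 21
  bit 3 = 0: r = r^2 mod 47 = 21^2 = 18
  -> s = B^a = 18

Answer: 32 6 18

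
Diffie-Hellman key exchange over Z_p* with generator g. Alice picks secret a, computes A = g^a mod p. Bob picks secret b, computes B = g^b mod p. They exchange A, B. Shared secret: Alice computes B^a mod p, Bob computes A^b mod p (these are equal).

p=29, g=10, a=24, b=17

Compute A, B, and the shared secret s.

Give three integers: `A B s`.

Answer: 23 15 16

Derivation:
A = 10^24 mod 29  (bits of 24 = 11000)
  bit 0 = 1: r = r^2 * 10 mod 29 = 1^2 * 10 = 1*10 = 10
  bit 1 = 1: r = r^2 * 10 mod 29 = 10^2 * 10 = 13*10 = 14
  bit 2 = 0: r = r^2 mod 29 = 14^2 = 22
  bit 3 = 0: r = r^2 mod 29 = 22^2 = 20
  bit 4 = 0: r = r^2 mod 29 = 20^2 = 23
  -> A = 23
B = 10^17 mod 29  (bits of 17 = 10001)
  bit 0 = 1: r = r^2 * 10 mod 29 = 1^2 * 10 = 1*10 = 10
  bit 1 = 0: r = r^2 mod 29 = 10^2 = 13
  bit 2 = 0: r = r^2 mod 29 = 13^2 = 24
  bit 3 = 0: r = r^2 mod 29 = 24^2 = 25
  bit 4 = 1: r = r^2 * 10 mod 29 = 25^2 * 10 = 16*10 = 15
  -> B = 15
s = B^a = 15^24 mod 29  (bits of 24 = 11000)
  bit 0 = 1: r = r^2 * 15 mod 29 = 1^2 * 15 = 1*15 = 15
  bit 1 = 1: r = r^2 * 15 mod 29 = 15^2 * 15 = 22*15 = 11
  bit 2 = 0: r = r^2 mod 29 = 11^2 = 5
  bit 3 = 0: r = r^2 mod 29 = 5^2 = 25
  bit 4 = 0: r = r^2 mod 29 = 25^2 = 16
  -> s = B^a = 16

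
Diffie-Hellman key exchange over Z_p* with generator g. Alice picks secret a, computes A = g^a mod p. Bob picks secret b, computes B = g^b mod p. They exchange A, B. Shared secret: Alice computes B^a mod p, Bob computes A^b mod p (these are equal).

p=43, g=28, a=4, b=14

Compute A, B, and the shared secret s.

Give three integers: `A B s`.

Answer: 14 6 6

Derivation:
A = 28^4 mod 43  (bits of 4 = 100)
  bit 0 = 1: r = r^2 * 28 mod 43 = 1^2 * 28 = 1*28 = 28
  bit 1 = 0: r = r^2 mod 43 = 28^2 = 10
  bit 2 = 0: r = r^2 mod 43 = 10^2 = 14
  -> A = 14
B = 28^14 mod 43  (bits of 14 = 1110)
  bit 0 = 1: r = r^2 * 28 mod 43 = 1^2 * 28 = 1*28 = 28
  bit 1 = 1: r = r^2 * 28 mod 43 = 28^2 * 28 = 10*28 = 22
  bit 2 = 1: r = r^2 * 28 mod 43 = 22^2 * 28 = 11*28 = 7
  bit 3 = 0: r = r^2 mod 43 = 7^2 = 6
  -> B = 6
s = B^a = 6^4 mod 43  (bits of 4 = 100)
  bit 0 = 1: r = r^2 * 6 mod 43 = 1^2 * 6 = 1*6 = 6
  bit 1 = 0: r = r^2 mod 43 = 6^2 = 36
  bit 2 = 0: r = r^2 mod 43 = 36^2 = 6
  -> s = B^a = 6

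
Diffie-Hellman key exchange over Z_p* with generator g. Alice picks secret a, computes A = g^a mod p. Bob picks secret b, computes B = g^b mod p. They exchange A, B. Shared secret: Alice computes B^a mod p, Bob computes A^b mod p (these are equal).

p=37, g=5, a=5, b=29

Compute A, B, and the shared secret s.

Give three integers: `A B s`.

Answer: 17 35 5

Derivation:
A = 5^5 mod 37  (bits of 5 = 101)
  bit 0 = 1: r = r^2 * 5 mod 37 = 1^2 * 5 = 1*5 = 5
  bit 1 = 0: r = r^2 mod 37 = 5^2 = 25
  bit 2 = 1: r = r^2 * 5 mod 37 = 25^2 * 5 = 33*5 = 17
  -> A = 17
B = 5^29 mod 37  (bits of 29 = 11101)
  bit 0 = 1: r = r^2 * 5 mod 37 = 1^2 * 5 = 1*5 = 5
  bit 1 = 1: r = r^2 * 5 mod 37 = 5^2 * 5 = 25*5 = 14
  bit 2 = 1: r = r^2 * 5 mod 37 = 14^2 * 5 = 11*5 = 18
  bit 3 = 0: r = r^2 mod 37 = 18^2 = 28
  bit 4 = 1: r = r^2 * 5 mod 37 = 28^2 * 5 = 7*5 = 35
  -> B = 35
s = B^a = 35^5 mod 37  (bits of 5 = 101)
  bit 0 = 1: r = r^2 * 35 mod 37 = 1^2 * 35 = 1*35 = 35
  bit 1 = 0: r = r^2 mod 37 = 35^2 = 4
  bit 2 = 1: r = r^2 * 35 mod 37 = 4^2 * 35 = 16*35 = 5
  -> s = B^a = 5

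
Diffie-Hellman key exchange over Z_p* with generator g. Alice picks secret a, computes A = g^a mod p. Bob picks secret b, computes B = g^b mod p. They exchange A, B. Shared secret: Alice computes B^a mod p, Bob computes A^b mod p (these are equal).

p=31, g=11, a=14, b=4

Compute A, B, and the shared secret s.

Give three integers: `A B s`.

Answer: 14 9 7

Derivation:
A = 11^14 mod 31  (bits of 14 = 1110)
  bit 0 = 1: r = r^2 * 11 mod 31 = 1^2 * 11 = 1*11 = 11
  bit 1 = 1: r = r^2 * 11 mod 31 = 11^2 * 11 = 28*11 = 29
  bit 2 = 1: r = r^2 * 11 mod 31 = 29^2 * 11 = 4*11 = 13
  bit 3 = 0: r = r^2 mod 31 = 13^2 = 14
  -> A = 14
B = 11^4 mod 31  (bits of 4 = 100)
  bit 0 = 1: r = r^2 * 11 mod 31 = 1^2 * 11 = 1*11 = 11
  bit 1 = 0: r = r^2 mod 31 = 11^2 = 28
  bit 2 = 0: r = r^2 mod 31 = 28^2 = 9
  -> B = 9
s = B^a = 9^14 mod 31  (bits of 14 = 1110)
  bit 0 = 1: r = r^2 * 9 mod 31 = 1^2 * 9 = 1*9 = 9
  bit 1 = 1: r = r^2 * 9 mod 31 = 9^2 * 9 = 19*9 = 16
  bit 2 = 1: r = r^2 * 9 mod 31 = 16^2 * 9 = 8*9 = 10
  bit 3 = 0: r = r^2 mod 31 = 10^2 = 7
  -> s = B^a = 7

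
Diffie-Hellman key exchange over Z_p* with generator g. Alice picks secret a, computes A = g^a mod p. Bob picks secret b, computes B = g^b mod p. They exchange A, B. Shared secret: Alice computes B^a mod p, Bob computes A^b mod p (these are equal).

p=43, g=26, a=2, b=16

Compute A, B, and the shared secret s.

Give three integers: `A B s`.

A = 26^2 mod 43  (bits of 2 = 10)
  bit 0 = 1: r = r^2 * 26 mod 43 = 1^2 * 26 = 1*26 = 26
  bit 1 = 0: r = r^2 mod 43 = 26^2 = 31
  -> A = 31
B = 26^16 mod 43  (bits of 16 = 10000)
  bit 0 = 1: r = r^2 * 26 mod 43 = 1^2 * 26 = 1*26 = 26
  bit 1 = 0: r = r^2 mod 43 = 26^2 = 31
  bit 2 = 0: r = r^2 mod 43 = 31^2 = 15
  bit 3 = 0: r = r^2 mod 43 = 15^2 = 10
  bit 4 = 0: r = r^2 mod 43 = 10^2 = 14
  -> B = 14
s = B^a = 14^2 mod 43  (bits of 2 = 10)
  bit 0 = 1: r = r^2 * 14 mod 43 = 1^2 * 14 = 1*14 = 14
  bit 1 = 0: r = r^2 mod 43 = 14^2 = 24
  -> s = B^a = 24

Answer: 31 14 24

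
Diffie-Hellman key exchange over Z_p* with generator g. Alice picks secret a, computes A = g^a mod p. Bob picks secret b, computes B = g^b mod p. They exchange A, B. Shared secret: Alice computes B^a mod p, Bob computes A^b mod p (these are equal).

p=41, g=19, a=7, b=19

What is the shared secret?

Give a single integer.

A = 19^7 mod 41  (bits of 7 = 111)
  bit 0 = 1: r = r^2 * 19 mod 41 = 1^2 * 19 = 1*19 = 19
  bit 1 = 1: r = r^2 * 19 mod 41 = 19^2 * 19 = 33*19 = 12
  bit 2 = 1: r = r^2 * 19 mod 41 = 12^2 * 19 = 21*19 = 30
  -> A = 30
B = 19^19 mod 41  (bits of 19 = 10011)
  bit 0 = 1: r = r^2 * 19 mod 41 = 1^2 * 19 = 1*19 = 19
  bit 1 = 0: r = r^2 mod 41 = 19^2 = 33
  bit 2 = 0: r = r^2 mod 41 = 33^2 = 23
  bit 3 = 1: r = r^2 * 19 mod 41 = 23^2 * 19 = 37*19 = 6
  bit 4 = 1: r = r^2 * 19 mod 41 = 6^2 * 19 = 36*19 = 28
  -> B = 28
s = B^a = 28^7 mod 41  (bits of 7 = 111)
  bit 0 = 1: r = r^2 * 28 mod 41 = 1^2 * 28 = 1*28 = 28
  bit 1 = 1: r = r^2 * 28 mod 41 = 28^2 * 28 = 5*28 = 17
  bit 2 = 1: r = r^2 * 28 mod 41 = 17^2 * 28 = 2*28 = 15
  -> s = B^a = 15

Answer: 15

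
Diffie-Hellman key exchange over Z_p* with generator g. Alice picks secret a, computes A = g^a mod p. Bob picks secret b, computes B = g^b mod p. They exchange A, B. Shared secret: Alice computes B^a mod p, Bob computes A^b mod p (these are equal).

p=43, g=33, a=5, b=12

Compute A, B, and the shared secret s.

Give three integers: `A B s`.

A = 33^5 mod 43  (bits of 5 = 101)
  bit 0 = 1: r = r^2 * 33 mod 43 = 1^2 * 33 = 1*33 = 33
  bit 1 = 0: r = r^2 mod 43 = 33^2 = 14
  bit 2 = 1: r = r^2 * 33 mod 43 = 14^2 * 33 = 24*33 = 18
  -> A = 18
B = 33^12 mod 43  (bits of 12 = 1100)
  bit 0 = 1: r = r^2 * 33 mod 43 = 1^2 * 33 = 1*33 = 33
  bit 1 = 1: r = r^2 * 33 mod 43 = 33^2 * 33 = 14*33 = 32
  bit 2 = 0: r = r^2 mod 43 = 32^2 = 35
  bit 3 = 0: r = r^2 mod 43 = 35^2 = 21
  -> B = 21
s = B^a = 21^5 mod 43  (bits of 5 = 101)
  bit 0 = 1: r = r^2 * 21 mod 43 = 1^2 * 21 = 1*21 = 21
  bit 1 = 0: r = r^2 mod 43 = 21^2 = 11
  bit 2 = 1: r = r^2 * 21 mod 43 = 11^2 * 21 = 35*21 = 4
  -> s = B^a = 4

Answer: 18 21 4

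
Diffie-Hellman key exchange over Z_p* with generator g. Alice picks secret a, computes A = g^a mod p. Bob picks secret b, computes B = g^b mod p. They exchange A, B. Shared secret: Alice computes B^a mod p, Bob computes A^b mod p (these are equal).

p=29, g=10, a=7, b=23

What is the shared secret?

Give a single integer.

Answer: 12

Derivation:
A = 10^7 mod 29  (bits of 7 = 111)
  bit 0 = 1: r = r^2 * 10 mod 29 = 1^2 * 10 = 1*10 = 10
  bit 1 = 1: r = r^2 * 10 mod 29 = 10^2 * 10 = 13*10 = 14
  bit 2 = 1: r = r^2 * 10 mod 29 = 14^2 * 10 = 22*10 = 17
  -> A = 17
B = 10^23 mod 29  (bits of 23 = 10111)
  bit 0 = 1: r = r^2 * 10 mod 29 = 1^2 * 10 = 1*10 = 10
  bit 1 = 0: r = r^2 mod 29 = 10^2 = 13
  bit 2 = 1: r = r^2 * 10 mod 29 = 13^2 * 10 = 24*10 = 8
  bit 3 = 1: r = r^2 * 10 mod 29 = 8^2 * 10 = 6*10 = 2
  bit 4 = 1: r = r^2 * 10 mod 29 = 2^2 * 10 = 4*10 = 11
  -> B = 11
s = B^a = 11^7 mod 29  (bits of 7 = 111)
  bit 0 = 1: r = r^2 * 11 mod 29 = 1^2 * 11 = 1*11 = 11
  bit 1 = 1: r = r^2 * 11 mod 29 = 11^2 * 11 = 5*11 = 26
  bit 2 = 1: r = r^2 * 11 mod 29 = 26^2 * 11 = 9*11 = 12
  -> s = B^a = 12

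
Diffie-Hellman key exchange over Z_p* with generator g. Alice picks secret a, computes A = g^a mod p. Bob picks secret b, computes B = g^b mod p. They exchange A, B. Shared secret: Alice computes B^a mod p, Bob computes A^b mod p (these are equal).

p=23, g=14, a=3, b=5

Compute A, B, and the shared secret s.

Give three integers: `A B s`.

A = 14^3 mod 23  (bits of 3 = 11)
  bit 0 = 1: r = r^2 * 14 mod 23 = 1^2 * 14 = 1*14 = 14
  bit 1 = 1: r = r^2 * 14 mod 23 = 14^2 * 14 = 12*14 = 7
  -> A = 7
B = 14^5 mod 23  (bits of 5 = 101)
  bit 0 = 1: r = r^2 * 14 mod 23 = 1^2 * 14 = 1*14 = 14
  bit 1 = 0: r = r^2 mod 23 = 14^2 = 12
  bit 2 = 1: r = r^2 * 14 mod 23 = 12^2 * 14 = 6*14 = 15
  -> B = 15
s = B^a = 15^3 mod 23  (bits of 3 = 11)
  bit 0 = 1: r = r^2 * 15 mod 23 = 1^2 * 15 = 1*15 = 15
  bit 1 = 1: r = r^2 * 15 mod 23 = 15^2 * 15 = 18*15 = 17
  -> s = B^a = 17

Answer: 7 15 17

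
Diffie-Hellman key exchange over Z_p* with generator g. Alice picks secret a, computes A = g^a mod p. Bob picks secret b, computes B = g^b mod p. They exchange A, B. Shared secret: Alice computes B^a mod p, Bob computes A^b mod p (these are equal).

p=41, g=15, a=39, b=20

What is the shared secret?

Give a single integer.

A = 15^39 mod 41  (bits of 39 = 100111)
  bit 0 = 1: r = r^2 * 15 mod 41 = 1^2 * 15 = 1*15 = 15
  bit 1 = 0: r = r^2 mod 41 = 15^2 = 20
  bit 2 = 0: r = r^2 mod 41 = 20^2 = 31
  bit 3 = 1: r = r^2 * 15 mod 41 = 31^2 * 15 = 18*15 = 24
  bit 4 = 1: r = r^2 * 15 mod 41 = 24^2 * 15 = 2*15 = 30
  bit 5 = 1: r = r^2 * 15 mod 41 = 30^2 * 15 = 39*15 = 11
  -> A = 11
B = 15^20 mod 41  (bits of 20 = 10100)
  bit 0 = 1: r = r^2 * 15 mod 41 = 1^2 * 15 = 1*15 = 15
  bit 1 = 0: r = r^2 mod 41 = 15^2 = 20
  bit 2 = 1: r = r^2 * 15 mod 41 = 20^2 * 15 = 31*15 = 14
  bit 3 = 0: r = r^2 mod 41 = 14^2 = 32
  bit 4 = 0: r = r^2 mod 41 = 32^2 = 40
  -> B = 40
s = B^a = 40^39 mod 41  (bits of 39 = 100111)
  bit 0 = 1: r = r^2 * 40 mod 41 = 1^2 * 40 = 1*40 = 40
  bit 1 = 0: r = r^2 mod 41 = 40^2 = 1
  bit 2 = 0: r = r^2 mod 41 = 1^2 = 1
  bit 3 = 1: r = r^2 * 40 mod 41 = 1^2 * 40 = 1*40 = 40
  bit 4 = 1: r = r^2 * 40 mod 41 = 40^2 * 40 = 1*40 = 40
  bit 5 = 1: r = r^2 * 40 mod 41 = 40^2 * 40 = 1*40 = 40
  -> s = B^a = 40

Answer: 40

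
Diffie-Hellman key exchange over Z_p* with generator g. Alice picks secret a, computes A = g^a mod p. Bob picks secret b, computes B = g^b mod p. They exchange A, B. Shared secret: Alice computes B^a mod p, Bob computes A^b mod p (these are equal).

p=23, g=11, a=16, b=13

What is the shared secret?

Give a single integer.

Answer: 2

Derivation:
A = 11^16 mod 23  (bits of 16 = 10000)
  bit 0 = 1: r = r^2 * 11 mod 23 = 1^2 * 11 = 1*11 = 11
  bit 1 = 0: r = r^2 mod 23 = 11^2 = 6
  bit 2 = 0: r = r^2 mod 23 = 6^2 = 13
  bit 3 = 0: r = r^2 mod 23 = 13^2 = 8
  bit 4 = 0: r = r^2 mod 23 = 8^2 = 18
  -> A = 18
B = 11^13 mod 23  (bits of 13 = 1101)
  bit 0 = 1: r = r^2 * 11 mod 23 = 1^2 * 11 = 1*11 = 11
  bit 1 = 1: r = r^2 * 11 mod 23 = 11^2 * 11 = 6*11 = 20
  bit 2 = 0: r = r^2 mod 23 = 20^2 = 9
  bit 3 = 1: r = r^2 * 11 mod 23 = 9^2 * 11 = 12*11 = 17
  -> B = 17
s = B^a = 17^16 mod 23  (bits of 16 = 10000)
  bit 0 = 1: r = r^2 * 17 mod 23 = 1^2 * 17 = 1*17 = 17
  bit 1 = 0: r = r^2 mod 23 = 17^2 = 13
  bit 2 = 0: r = r^2 mod 23 = 13^2 = 8
  bit 3 = 0: r = r^2 mod 23 = 8^2 = 18
  bit 4 = 0: r = r^2 mod 23 = 18^2 = 2
  -> s = B^a = 2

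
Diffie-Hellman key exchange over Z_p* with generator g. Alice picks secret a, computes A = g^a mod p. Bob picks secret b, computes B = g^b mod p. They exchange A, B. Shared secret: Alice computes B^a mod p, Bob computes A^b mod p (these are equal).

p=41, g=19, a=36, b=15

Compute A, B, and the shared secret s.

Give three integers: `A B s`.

Answer: 25 3 40

Derivation:
A = 19^36 mod 41  (bits of 36 = 100100)
  bit 0 = 1: r = r^2 * 19 mod 41 = 1^2 * 19 = 1*19 = 19
  bit 1 = 0: r = r^2 mod 41 = 19^2 = 33
  bit 2 = 0: r = r^2 mod 41 = 33^2 = 23
  bit 3 = 1: r = r^2 * 19 mod 41 = 23^2 * 19 = 37*19 = 6
  bit 4 = 0: r = r^2 mod 41 = 6^2 = 36
  bit 5 = 0: r = r^2 mod 41 = 36^2 = 25
  -> A = 25
B = 19^15 mod 41  (bits of 15 = 1111)
  bit 0 = 1: r = r^2 * 19 mod 41 = 1^2 * 19 = 1*19 = 19
  bit 1 = 1: r = r^2 * 19 mod 41 = 19^2 * 19 = 33*19 = 12
  bit 2 = 1: r = r^2 * 19 mod 41 = 12^2 * 19 = 21*19 = 30
  bit 3 = 1: r = r^2 * 19 mod 41 = 30^2 * 19 = 39*19 = 3
  -> B = 3
s = B^a = 3^36 mod 41  (bits of 36 = 100100)
  bit 0 = 1: r = r^2 * 3 mod 41 = 1^2 * 3 = 1*3 = 3
  bit 1 = 0: r = r^2 mod 41 = 3^2 = 9
  bit 2 = 0: r = r^2 mod 41 = 9^2 = 40
  bit 3 = 1: r = r^2 * 3 mod 41 = 40^2 * 3 = 1*3 = 3
  bit 4 = 0: r = r^2 mod 41 = 3^2 = 9
  bit 5 = 0: r = r^2 mod 41 = 9^2 = 40
  -> s = B^a = 40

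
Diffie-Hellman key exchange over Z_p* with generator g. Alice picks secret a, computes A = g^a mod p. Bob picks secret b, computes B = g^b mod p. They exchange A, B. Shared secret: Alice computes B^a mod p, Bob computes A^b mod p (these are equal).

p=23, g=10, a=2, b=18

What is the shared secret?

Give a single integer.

A = 10^2 mod 23  (bits of 2 = 10)
  bit 0 = 1: r = r^2 * 10 mod 23 = 1^2 * 10 = 1*10 = 10
  bit 1 = 0: r = r^2 mod 23 = 10^2 = 8
  -> A = 8
B = 10^18 mod 23  (bits of 18 = 10010)
  bit 0 = 1: r = r^2 * 10 mod 23 = 1^2 * 10 = 1*10 = 10
  bit 1 = 0: r = r^2 mod 23 = 10^2 = 8
  bit 2 = 0: r = r^2 mod 23 = 8^2 = 18
  bit 3 = 1: r = r^2 * 10 mod 23 = 18^2 * 10 = 2*10 = 20
  bit 4 = 0: r = r^2 mod 23 = 20^2 = 9
  -> B = 9
s = B^a = 9^2 mod 23  (bits of 2 = 10)
  bit 0 = 1: r = r^2 * 9 mod 23 = 1^2 * 9 = 1*9 = 9
  bit 1 = 0: r = r^2 mod 23 = 9^2 = 12
  -> s = B^a = 12

Answer: 12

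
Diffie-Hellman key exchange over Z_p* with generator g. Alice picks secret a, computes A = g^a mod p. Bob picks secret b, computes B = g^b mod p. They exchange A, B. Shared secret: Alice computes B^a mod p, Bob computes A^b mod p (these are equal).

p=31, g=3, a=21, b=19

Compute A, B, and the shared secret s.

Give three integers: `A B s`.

Answer: 15 12 29

Derivation:
A = 3^21 mod 31  (bits of 21 = 10101)
  bit 0 = 1: r = r^2 * 3 mod 31 = 1^2 * 3 = 1*3 = 3
  bit 1 = 0: r = r^2 mod 31 = 3^2 = 9
  bit 2 = 1: r = r^2 * 3 mod 31 = 9^2 * 3 = 19*3 = 26
  bit 3 = 0: r = r^2 mod 31 = 26^2 = 25
  bit 4 = 1: r = r^2 * 3 mod 31 = 25^2 * 3 = 5*3 = 15
  -> A = 15
B = 3^19 mod 31  (bits of 19 = 10011)
  bit 0 = 1: r = r^2 * 3 mod 31 = 1^2 * 3 = 1*3 = 3
  bit 1 = 0: r = r^2 mod 31 = 3^2 = 9
  bit 2 = 0: r = r^2 mod 31 = 9^2 = 19
  bit 3 = 1: r = r^2 * 3 mod 31 = 19^2 * 3 = 20*3 = 29
  bit 4 = 1: r = r^2 * 3 mod 31 = 29^2 * 3 = 4*3 = 12
  -> B = 12
s = B^a = 12^21 mod 31  (bits of 21 = 10101)
  bit 0 = 1: r = r^2 * 12 mod 31 = 1^2 * 12 = 1*12 = 12
  bit 1 = 0: r = r^2 mod 31 = 12^2 = 20
  bit 2 = 1: r = r^2 * 12 mod 31 = 20^2 * 12 = 28*12 = 26
  bit 3 = 0: r = r^2 mod 31 = 26^2 = 25
  bit 4 = 1: r = r^2 * 12 mod 31 = 25^2 * 12 = 5*12 = 29
  -> s = B^a = 29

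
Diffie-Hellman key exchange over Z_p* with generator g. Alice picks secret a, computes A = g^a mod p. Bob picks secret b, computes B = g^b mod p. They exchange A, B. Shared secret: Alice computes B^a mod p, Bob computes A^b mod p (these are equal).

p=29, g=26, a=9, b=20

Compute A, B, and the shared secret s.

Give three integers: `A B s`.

A = 26^9 mod 29  (bits of 9 = 1001)
  bit 0 = 1: r = r^2 * 26 mod 29 = 1^2 * 26 = 1*26 = 26
  bit 1 = 0: r = r^2 mod 29 = 26^2 = 9
  bit 2 = 0: r = r^2 mod 29 = 9^2 = 23
  bit 3 = 1: r = r^2 * 26 mod 29 = 23^2 * 26 = 7*26 = 8
  -> A = 8
B = 26^20 mod 29  (bits of 20 = 10100)
  bit 0 = 1: r = r^2 * 26 mod 29 = 1^2 * 26 = 1*26 = 26
  bit 1 = 0: r = r^2 mod 29 = 26^2 = 9
  bit 2 = 1: r = r^2 * 26 mod 29 = 9^2 * 26 = 23*26 = 18
  bit 3 = 0: r = r^2 mod 29 = 18^2 = 5
  bit 4 = 0: r = r^2 mod 29 = 5^2 = 25
  -> B = 25
s = B^a = 25^9 mod 29  (bits of 9 = 1001)
  bit 0 = 1: r = r^2 * 25 mod 29 = 1^2 * 25 = 1*25 = 25
  bit 1 = 0: r = r^2 mod 29 = 25^2 = 16
  bit 2 = 0: r = r^2 mod 29 = 16^2 = 24
  bit 3 = 1: r = r^2 * 25 mod 29 = 24^2 * 25 = 25*25 = 16
  -> s = B^a = 16

Answer: 8 25 16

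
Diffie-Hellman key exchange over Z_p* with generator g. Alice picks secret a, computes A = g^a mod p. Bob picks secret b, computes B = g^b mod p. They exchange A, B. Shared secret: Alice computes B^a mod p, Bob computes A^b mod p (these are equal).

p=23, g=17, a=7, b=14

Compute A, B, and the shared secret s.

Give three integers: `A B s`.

Answer: 20 9 4

Derivation:
A = 17^7 mod 23  (bits of 7 = 111)
  bit 0 = 1: r = r^2 * 17 mod 23 = 1^2 * 17 = 1*17 = 17
  bit 1 = 1: r = r^2 * 17 mod 23 = 17^2 * 17 = 13*17 = 14
  bit 2 = 1: r = r^2 * 17 mod 23 = 14^2 * 17 = 12*17 = 20
  -> A = 20
B = 17^14 mod 23  (bits of 14 = 1110)
  bit 0 = 1: r = r^2 * 17 mod 23 = 1^2 * 17 = 1*17 = 17
  bit 1 = 1: r = r^2 * 17 mod 23 = 17^2 * 17 = 13*17 = 14
  bit 2 = 1: r = r^2 * 17 mod 23 = 14^2 * 17 = 12*17 = 20
  bit 3 = 0: r = r^2 mod 23 = 20^2 = 9
  -> B = 9
s = B^a = 9^7 mod 23  (bits of 7 = 111)
  bit 0 = 1: r = r^2 * 9 mod 23 = 1^2 * 9 = 1*9 = 9
  bit 1 = 1: r = r^2 * 9 mod 23 = 9^2 * 9 = 12*9 = 16
  bit 2 = 1: r = r^2 * 9 mod 23 = 16^2 * 9 = 3*9 = 4
  -> s = B^a = 4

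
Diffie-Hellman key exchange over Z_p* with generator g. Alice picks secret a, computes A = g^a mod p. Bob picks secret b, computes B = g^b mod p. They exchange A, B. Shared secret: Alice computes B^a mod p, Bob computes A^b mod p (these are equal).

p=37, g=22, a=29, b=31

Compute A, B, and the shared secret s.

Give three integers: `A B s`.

A = 22^29 mod 37  (bits of 29 = 11101)
  bit 0 = 1: r = r^2 * 22 mod 37 = 1^2 * 22 = 1*22 = 22
  bit 1 = 1: r = r^2 * 22 mod 37 = 22^2 * 22 = 3*22 = 29
  bit 2 = 1: r = r^2 * 22 mod 37 = 29^2 * 22 = 27*22 = 2
  bit 3 = 0: r = r^2 mod 37 = 2^2 = 4
  bit 4 = 1: r = r^2 * 22 mod 37 = 4^2 * 22 = 16*22 = 19
  -> A = 19
B = 22^31 mod 37  (bits of 31 = 11111)
  bit 0 = 1: r = r^2 * 22 mod 37 = 1^2 * 22 = 1*22 = 22
  bit 1 = 1: r = r^2 * 22 mod 37 = 22^2 * 22 = 3*22 = 29
  bit 2 = 1: r = r^2 * 22 mod 37 = 29^2 * 22 = 27*22 = 2
  bit 3 = 1: r = r^2 * 22 mod 37 = 2^2 * 22 = 4*22 = 14
  bit 4 = 1: r = r^2 * 22 mod 37 = 14^2 * 22 = 11*22 = 20
  -> B = 20
s = B^a = 20^29 mod 37  (bits of 29 = 11101)
  bit 0 = 1: r = r^2 * 20 mod 37 = 1^2 * 20 = 1*20 = 20
  bit 1 = 1: r = r^2 * 20 mod 37 = 20^2 * 20 = 30*20 = 8
  bit 2 = 1: r = r^2 * 20 mod 37 = 8^2 * 20 = 27*20 = 22
  bit 3 = 0: r = r^2 mod 37 = 22^2 = 3
  bit 4 = 1: r = r^2 * 20 mod 37 = 3^2 * 20 = 9*20 = 32
  -> s = B^a = 32

Answer: 19 20 32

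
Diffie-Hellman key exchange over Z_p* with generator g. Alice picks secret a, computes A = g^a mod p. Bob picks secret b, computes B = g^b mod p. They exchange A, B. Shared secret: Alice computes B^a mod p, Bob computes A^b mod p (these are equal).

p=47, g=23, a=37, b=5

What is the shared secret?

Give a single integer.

Answer: 23

Derivation:
A = 23^37 mod 47  (bits of 37 = 100101)
  bit 0 = 1: r = r^2 * 23 mod 47 = 1^2 * 23 = 1*23 = 23
  bit 1 = 0: r = r^2 mod 47 = 23^2 = 12
  bit 2 = 0: r = r^2 mod 47 = 12^2 = 3
  bit 3 = 1: r = r^2 * 23 mod 47 = 3^2 * 23 = 9*23 = 19
  bit 4 = 0: r = r^2 mod 47 = 19^2 = 32
  bit 5 = 1: r = r^2 * 23 mod 47 = 32^2 * 23 = 37*23 = 5
  -> A = 5
B = 23^5 mod 47  (bits of 5 = 101)
  bit 0 = 1: r = r^2 * 23 mod 47 = 1^2 * 23 = 1*23 = 23
  bit 1 = 0: r = r^2 mod 47 = 23^2 = 12
  bit 2 = 1: r = r^2 * 23 mod 47 = 12^2 * 23 = 3*23 = 22
  -> B = 22
s = B^a = 22^37 mod 47  (bits of 37 = 100101)
  bit 0 = 1: r = r^2 * 22 mod 47 = 1^2 * 22 = 1*22 = 22
  bit 1 = 0: r = r^2 mod 47 = 22^2 = 14
  bit 2 = 0: r = r^2 mod 47 = 14^2 = 8
  bit 3 = 1: r = r^2 * 22 mod 47 = 8^2 * 22 = 17*22 = 45
  bit 4 = 0: r = r^2 mod 47 = 45^2 = 4
  bit 5 = 1: r = r^2 * 22 mod 47 = 4^2 * 22 = 16*22 = 23
  -> s = B^a = 23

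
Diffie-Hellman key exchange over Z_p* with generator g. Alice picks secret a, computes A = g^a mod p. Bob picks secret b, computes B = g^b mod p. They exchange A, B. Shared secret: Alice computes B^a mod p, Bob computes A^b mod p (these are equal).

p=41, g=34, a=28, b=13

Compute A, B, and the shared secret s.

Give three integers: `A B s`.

A = 34^28 mod 41  (bits of 28 = 11100)
  bit 0 = 1: r = r^2 * 34 mod 41 = 1^2 * 34 = 1*34 = 34
  bit 1 = 1: r = r^2 * 34 mod 41 = 34^2 * 34 = 8*34 = 26
  bit 2 = 1: r = r^2 * 34 mod 41 = 26^2 * 34 = 20*34 = 24
  bit 3 = 0: r = r^2 mod 41 = 24^2 = 2
  bit 4 = 0: r = r^2 mod 41 = 2^2 = 4
  -> A = 4
B = 34^13 mod 41  (bits of 13 = 1101)
  bit 0 = 1: r = r^2 * 34 mod 41 = 1^2 * 34 = 1*34 = 34
  bit 1 = 1: r = r^2 * 34 mod 41 = 34^2 * 34 = 8*34 = 26
  bit 2 = 0: r = r^2 mod 41 = 26^2 = 20
  bit 3 = 1: r = r^2 * 34 mod 41 = 20^2 * 34 = 31*34 = 29
  -> B = 29
s = B^a = 29^28 mod 41  (bits of 28 = 11100)
  bit 0 = 1: r = r^2 * 29 mod 41 = 1^2 * 29 = 1*29 = 29
  bit 1 = 1: r = r^2 * 29 mod 41 = 29^2 * 29 = 21*29 = 35
  bit 2 = 1: r = r^2 * 29 mod 41 = 35^2 * 29 = 36*29 = 19
  bit 3 = 0: r = r^2 mod 41 = 19^2 = 33
  bit 4 = 0: r = r^2 mod 41 = 33^2 = 23
  -> s = B^a = 23

Answer: 4 29 23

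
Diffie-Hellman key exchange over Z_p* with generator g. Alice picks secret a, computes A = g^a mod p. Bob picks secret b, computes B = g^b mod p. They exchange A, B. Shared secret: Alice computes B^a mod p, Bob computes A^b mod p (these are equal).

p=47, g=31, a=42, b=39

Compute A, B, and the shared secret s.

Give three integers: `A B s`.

A = 31^42 mod 47  (bits of 42 = 101010)
  bit 0 = 1: r = r^2 * 31 mod 47 = 1^2 * 31 = 1*31 = 31
  bit 1 = 0: r = r^2 mod 47 = 31^2 = 21
  bit 2 = 1: r = r^2 * 31 mod 47 = 21^2 * 31 = 18*31 = 41
  bit 3 = 0: r = r^2 mod 47 = 41^2 = 36
  bit 4 = 1: r = r^2 * 31 mod 47 = 36^2 * 31 = 27*31 = 38
  bit 5 = 0: r = r^2 mod 47 = 38^2 = 34
  -> A = 34
B = 31^39 mod 47  (bits of 39 = 100111)
  bit 0 = 1: r = r^2 * 31 mod 47 = 1^2 * 31 = 1*31 = 31
  bit 1 = 0: r = r^2 mod 47 = 31^2 = 21
  bit 2 = 0: r = r^2 mod 47 = 21^2 = 18
  bit 3 = 1: r = r^2 * 31 mod 47 = 18^2 * 31 = 42*31 = 33
  bit 4 = 1: r = r^2 * 31 mod 47 = 33^2 * 31 = 8*31 = 13
  bit 5 = 1: r = r^2 * 31 mod 47 = 13^2 * 31 = 28*31 = 22
  -> B = 22
s = B^a = 22^42 mod 47  (bits of 42 = 101010)
  bit 0 = 1: r = r^2 * 22 mod 47 = 1^2 * 22 = 1*22 = 22
  bit 1 = 0: r = r^2 mod 47 = 22^2 = 14
  bit 2 = 1: r = r^2 * 22 mod 47 = 14^2 * 22 = 8*22 = 35
  bit 3 = 0: r = r^2 mod 47 = 35^2 = 3
  bit 4 = 1: r = r^2 * 22 mod 47 = 3^2 * 22 = 9*22 = 10
  bit 5 = 0: r = r^2 mod 47 = 10^2 = 6
  -> s = B^a = 6

Answer: 34 22 6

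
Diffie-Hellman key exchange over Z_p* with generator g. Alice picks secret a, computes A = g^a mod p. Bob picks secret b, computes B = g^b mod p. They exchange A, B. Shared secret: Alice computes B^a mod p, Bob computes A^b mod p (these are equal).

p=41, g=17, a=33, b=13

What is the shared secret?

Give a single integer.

A = 17^33 mod 41  (bits of 33 = 100001)
  bit 0 = 1: r = r^2 * 17 mod 41 = 1^2 * 17 = 1*17 = 17
  bit 1 = 0: r = r^2 mod 41 = 17^2 = 2
  bit 2 = 0: r = r^2 mod 41 = 2^2 = 4
  bit 3 = 0: r = r^2 mod 41 = 4^2 = 16
  bit 4 = 0: r = r^2 mod 41 = 16^2 = 10
  bit 5 = 1: r = r^2 * 17 mod 41 = 10^2 * 17 = 18*17 = 19
  -> A = 19
B = 17^13 mod 41  (bits of 13 = 1101)
  bit 0 = 1: r = r^2 * 17 mod 41 = 1^2 * 17 = 1*17 = 17
  bit 1 = 1: r = r^2 * 17 mod 41 = 17^2 * 17 = 2*17 = 34
  bit 2 = 0: r = r^2 mod 41 = 34^2 = 8
  bit 3 = 1: r = r^2 * 17 mod 41 = 8^2 * 17 = 23*17 = 22
  -> B = 22
s = B^a = 22^33 mod 41  (bits of 33 = 100001)
  bit 0 = 1: r = r^2 * 22 mod 41 = 1^2 * 22 = 1*22 = 22
  bit 1 = 0: r = r^2 mod 41 = 22^2 = 33
  bit 2 = 0: r = r^2 mod 41 = 33^2 = 23
  bit 3 = 0: r = r^2 mod 41 = 23^2 = 37
  bit 4 = 0: r = r^2 mod 41 = 37^2 = 16
  bit 5 = 1: r = r^2 * 22 mod 41 = 16^2 * 22 = 10*22 = 15
  -> s = B^a = 15

Answer: 15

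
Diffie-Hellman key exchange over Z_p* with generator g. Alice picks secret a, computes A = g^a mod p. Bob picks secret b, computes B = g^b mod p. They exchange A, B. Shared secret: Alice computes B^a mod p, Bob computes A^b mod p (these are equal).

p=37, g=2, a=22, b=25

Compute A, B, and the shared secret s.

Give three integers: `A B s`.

Answer: 21 20 25

Derivation:
A = 2^22 mod 37  (bits of 22 = 10110)
  bit 0 = 1: r = r^2 * 2 mod 37 = 1^2 * 2 = 1*2 = 2
  bit 1 = 0: r = r^2 mod 37 = 2^2 = 4
  bit 2 = 1: r = r^2 * 2 mod 37 = 4^2 * 2 = 16*2 = 32
  bit 3 = 1: r = r^2 * 2 mod 37 = 32^2 * 2 = 25*2 = 13
  bit 4 = 0: r = r^2 mod 37 = 13^2 = 21
  -> A = 21
B = 2^25 mod 37  (bits of 25 = 11001)
  bit 0 = 1: r = r^2 * 2 mod 37 = 1^2 * 2 = 1*2 = 2
  bit 1 = 1: r = r^2 * 2 mod 37 = 2^2 * 2 = 4*2 = 8
  bit 2 = 0: r = r^2 mod 37 = 8^2 = 27
  bit 3 = 0: r = r^2 mod 37 = 27^2 = 26
  bit 4 = 1: r = r^2 * 2 mod 37 = 26^2 * 2 = 10*2 = 20
  -> B = 20
s = B^a = 20^22 mod 37  (bits of 22 = 10110)
  bit 0 = 1: r = r^2 * 20 mod 37 = 1^2 * 20 = 1*20 = 20
  bit 1 = 0: r = r^2 mod 37 = 20^2 = 30
  bit 2 = 1: r = r^2 * 20 mod 37 = 30^2 * 20 = 12*20 = 18
  bit 3 = 1: r = r^2 * 20 mod 37 = 18^2 * 20 = 28*20 = 5
  bit 4 = 0: r = r^2 mod 37 = 5^2 = 25
  -> s = B^a = 25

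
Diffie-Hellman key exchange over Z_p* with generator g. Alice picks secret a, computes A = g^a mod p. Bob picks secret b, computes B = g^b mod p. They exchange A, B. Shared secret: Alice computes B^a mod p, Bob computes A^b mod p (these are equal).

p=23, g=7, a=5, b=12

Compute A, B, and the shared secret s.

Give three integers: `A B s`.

Answer: 17 16 6

Derivation:
A = 7^5 mod 23  (bits of 5 = 101)
  bit 0 = 1: r = r^2 * 7 mod 23 = 1^2 * 7 = 1*7 = 7
  bit 1 = 0: r = r^2 mod 23 = 7^2 = 3
  bit 2 = 1: r = r^2 * 7 mod 23 = 3^2 * 7 = 9*7 = 17
  -> A = 17
B = 7^12 mod 23  (bits of 12 = 1100)
  bit 0 = 1: r = r^2 * 7 mod 23 = 1^2 * 7 = 1*7 = 7
  bit 1 = 1: r = r^2 * 7 mod 23 = 7^2 * 7 = 3*7 = 21
  bit 2 = 0: r = r^2 mod 23 = 21^2 = 4
  bit 3 = 0: r = r^2 mod 23 = 4^2 = 16
  -> B = 16
s = B^a = 16^5 mod 23  (bits of 5 = 101)
  bit 0 = 1: r = r^2 * 16 mod 23 = 1^2 * 16 = 1*16 = 16
  bit 1 = 0: r = r^2 mod 23 = 16^2 = 3
  bit 2 = 1: r = r^2 * 16 mod 23 = 3^2 * 16 = 9*16 = 6
  -> s = B^a = 6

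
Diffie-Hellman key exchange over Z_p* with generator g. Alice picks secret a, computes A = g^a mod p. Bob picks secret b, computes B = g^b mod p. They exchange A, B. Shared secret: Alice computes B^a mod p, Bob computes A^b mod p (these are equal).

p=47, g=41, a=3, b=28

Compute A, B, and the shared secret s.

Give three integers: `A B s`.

A = 41^3 mod 47  (bits of 3 = 11)
  bit 0 = 1: r = r^2 * 41 mod 47 = 1^2 * 41 = 1*41 = 41
  bit 1 = 1: r = r^2 * 41 mod 47 = 41^2 * 41 = 36*41 = 19
  -> A = 19
B = 41^28 mod 47  (bits of 28 = 11100)
  bit 0 = 1: r = r^2 * 41 mod 47 = 1^2 * 41 = 1*41 = 41
  bit 1 = 1: r = r^2 * 41 mod 47 = 41^2 * 41 = 36*41 = 19
  bit 2 = 1: r = r^2 * 41 mod 47 = 19^2 * 41 = 32*41 = 43
  bit 3 = 0: r = r^2 mod 47 = 43^2 = 16
  bit 4 = 0: r = r^2 mod 47 = 16^2 = 21
  -> B = 21
s = B^a = 21^3 mod 47  (bits of 3 = 11)
  bit 0 = 1: r = r^2 * 21 mod 47 = 1^2 * 21 = 1*21 = 21
  bit 1 = 1: r = r^2 * 21 mod 47 = 21^2 * 21 = 18*21 = 2
  -> s = B^a = 2

Answer: 19 21 2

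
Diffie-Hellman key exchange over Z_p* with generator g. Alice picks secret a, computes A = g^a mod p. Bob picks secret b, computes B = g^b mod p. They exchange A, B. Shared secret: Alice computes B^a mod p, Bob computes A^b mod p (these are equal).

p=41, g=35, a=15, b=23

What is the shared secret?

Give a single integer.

A = 35^15 mod 41  (bits of 15 = 1111)
  bit 0 = 1: r = r^2 * 35 mod 41 = 1^2 * 35 = 1*35 = 35
  bit 1 = 1: r = r^2 * 35 mod 41 = 35^2 * 35 = 36*35 = 30
  bit 2 = 1: r = r^2 * 35 mod 41 = 30^2 * 35 = 39*35 = 12
  bit 3 = 1: r = r^2 * 35 mod 41 = 12^2 * 35 = 21*35 = 38
  -> A = 38
B = 35^23 mod 41  (bits of 23 = 10111)
  bit 0 = 1: r = r^2 * 35 mod 41 = 1^2 * 35 = 1*35 = 35
  bit 1 = 0: r = r^2 mod 41 = 35^2 = 36
  bit 2 = 1: r = r^2 * 35 mod 41 = 36^2 * 35 = 25*35 = 14
  bit 3 = 1: r = r^2 * 35 mod 41 = 14^2 * 35 = 32*35 = 13
  bit 4 = 1: r = r^2 * 35 mod 41 = 13^2 * 35 = 5*35 = 11
  -> B = 11
s = B^a = 11^15 mod 41  (bits of 15 = 1111)
  bit 0 = 1: r = r^2 * 11 mod 41 = 1^2 * 11 = 1*11 = 11
  bit 1 = 1: r = r^2 * 11 mod 41 = 11^2 * 11 = 39*11 = 19
  bit 2 = 1: r = r^2 * 11 mod 41 = 19^2 * 11 = 33*11 = 35
  bit 3 = 1: r = r^2 * 11 mod 41 = 35^2 * 11 = 36*11 = 27
  -> s = B^a = 27

Answer: 27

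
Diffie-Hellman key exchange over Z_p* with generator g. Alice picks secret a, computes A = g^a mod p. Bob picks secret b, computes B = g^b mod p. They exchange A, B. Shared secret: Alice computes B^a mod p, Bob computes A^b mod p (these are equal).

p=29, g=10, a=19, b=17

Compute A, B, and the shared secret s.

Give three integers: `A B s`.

A = 10^19 mod 29  (bits of 19 = 10011)
  bit 0 = 1: r = r^2 * 10 mod 29 = 1^2 * 10 = 1*10 = 10
  bit 1 = 0: r = r^2 mod 29 = 10^2 = 13
  bit 2 = 0: r = r^2 mod 29 = 13^2 = 24
  bit 3 = 1: r = r^2 * 10 mod 29 = 24^2 * 10 = 25*10 = 18
  bit 4 = 1: r = r^2 * 10 mod 29 = 18^2 * 10 = 5*10 = 21
  -> A = 21
B = 10^17 mod 29  (bits of 17 = 10001)
  bit 0 = 1: r = r^2 * 10 mod 29 = 1^2 * 10 = 1*10 = 10
  bit 1 = 0: r = r^2 mod 29 = 10^2 = 13
  bit 2 = 0: r = r^2 mod 29 = 13^2 = 24
  bit 3 = 0: r = r^2 mod 29 = 24^2 = 25
  bit 4 = 1: r = r^2 * 10 mod 29 = 25^2 * 10 = 16*10 = 15
  -> B = 15
s = B^a = 15^19 mod 29  (bits of 19 = 10011)
  bit 0 = 1: r = r^2 * 15 mod 29 = 1^2 * 15 = 1*15 = 15
  bit 1 = 0: r = r^2 mod 29 = 15^2 = 22
  bit 2 = 0: r = r^2 mod 29 = 22^2 = 20
  bit 3 = 1: r = r^2 * 15 mod 29 = 20^2 * 15 = 23*15 = 26
  bit 4 = 1: r = r^2 * 15 mod 29 = 26^2 * 15 = 9*15 = 19
  -> s = B^a = 19

Answer: 21 15 19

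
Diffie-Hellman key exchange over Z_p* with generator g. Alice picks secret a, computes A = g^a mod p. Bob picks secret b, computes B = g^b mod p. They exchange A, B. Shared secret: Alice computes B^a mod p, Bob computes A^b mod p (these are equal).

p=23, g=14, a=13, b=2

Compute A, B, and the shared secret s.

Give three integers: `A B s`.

A = 14^13 mod 23  (bits of 13 = 1101)
  bit 0 = 1: r = r^2 * 14 mod 23 = 1^2 * 14 = 1*14 = 14
  bit 1 = 1: r = r^2 * 14 mod 23 = 14^2 * 14 = 12*14 = 7
  bit 2 = 0: r = r^2 mod 23 = 7^2 = 3
  bit 3 = 1: r = r^2 * 14 mod 23 = 3^2 * 14 = 9*14 = 11
  -> A = 11
B = 14^2 mod 23  (bits of 2 = 10)
  bit 0 = 1: r = r^2 * 14 mod 23 = 1^2 * 14 = 1*14 = 14
  bit 1 = 0: r = r^2 mod 23 = 14^2 = 12
  -> B = 12
s = B^a = 12^13 mod 23  (bits of 13 = 1101)
  bit 0 = 1: r = r^2 * 12 mod 23 = 1^2 * 12 = 1*12 = 12
  bit 1 = 1: r = r^2 * 12 mod 23 = 12^2 * 12 = 6*12 = 3
  bit 2 = 0: r = r^2 mod 23 = 3^2 = 9
  bit 3 = 1: r = r^2 * 12 mod 23 = 9^2 * 12 = 12*12 = 6
  -> s = B^a = 6

Answer: 11 12 6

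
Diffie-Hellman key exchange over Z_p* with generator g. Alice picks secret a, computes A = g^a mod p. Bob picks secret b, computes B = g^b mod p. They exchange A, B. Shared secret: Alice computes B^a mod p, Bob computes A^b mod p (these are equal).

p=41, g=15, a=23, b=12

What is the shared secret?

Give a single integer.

A = 15^23 mod 41  (bits of 23 = 10111)
  bit 0 = 1: r = r^2 * 15 mod 41 = 1^2 * 15 = 1*15 = 15
  bit 1 = 0: r = r^2 mod 41 = 15^2 = 20
  bit 2 = 1: r = r^2 * 15 mod 41 = 20^2 * 15 = 31*15 = 14
  bit 3 = 1: r = r^2 * 15 mod 41 = 14^2 * 15 = 32*15 = 29
  bit 4 = 1: r = r^2 * 15 mod 41 = 29^2 * 15 = 21*15 = 28
  -> A = 28
B = 15^12 mod 41  (bits of 12 = 1100)
  bit 0 = 1: r = r^2 * 15 mod 41 = 1^2 * 15 = 1*15 = 15
  bit 1 = 1: r = r^2 * 15 mod 41 = 15^2 * 15 = 20*15 = 13
  bit 2 = 0: r = r^2 mod 41 = 13^2 = 5
  bit 3 = 0: r = r^2 mod 41 = 5^2 = 25
  -> B = 25
s = B^a = 25^23 mod 41  (bits of 23 = 10111)
  bit 0 = 1: r = r^2 * 25 mod 41 = 1^2 * 25 = 1*25 = 25
  bit 1 = 0: r = r^2 mod 41 = 25^2 = 10
  bit 2 = 1: r = r^2 * 25 mod 41 = 10^2 * 25 = 18*25 = 40
  bit 3 = 1: r = r^2 * 25 mod 41 = 40^2 * 25 = 1*25 = 25
  bit 4 = 1: r = r^2 * 25 mod 41 = 25^2 * 25 = 10*25 = 4
  -> s = B^a = 4

Answer: 4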